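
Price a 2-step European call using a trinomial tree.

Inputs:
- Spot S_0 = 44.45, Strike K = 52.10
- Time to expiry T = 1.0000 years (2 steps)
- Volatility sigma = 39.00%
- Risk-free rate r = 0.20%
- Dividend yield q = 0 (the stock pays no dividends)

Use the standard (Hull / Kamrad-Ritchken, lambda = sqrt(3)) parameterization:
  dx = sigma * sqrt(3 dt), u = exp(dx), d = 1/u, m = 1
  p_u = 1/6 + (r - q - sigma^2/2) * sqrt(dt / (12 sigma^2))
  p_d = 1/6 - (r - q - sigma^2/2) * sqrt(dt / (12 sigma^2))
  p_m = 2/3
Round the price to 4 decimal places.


Answer: Price = V(0,0) = 4.3662

Derivation:
dt = T/N = 0.500000; dx = sigma*sqrt(3*dt) = 0.477650
u = exp(dx) = 1.612282; d = 1/u = 0.620239
p_u = 0.127909, p_m = 0.666667, p_d = 0.205424
Discount per step: exp(-r*dt) = 0.999000
Stock lattice S(k, j) with j the centered position index:
  k=0: S(0,+0) = 44.4500
  k=1: S(1,-1) = 27.5696; S(1,+0) = 44.4500; S(1,+1) = 71.6659
  k=2: S(2,-2) = 17.0998; S(2,-1) = 27.5696; S(2,+0) = 44.4500; S(2,+1) = 71.6659; S(2,+2) = 115.5457
Terminal payoffs V(N, j) = max(S_T - K, 0):
  V(2,-2) = 0.000000; V(2,-1) = 0.000000; V(2,+0) = 0.000000; V(2,+1) = 19.565930; V(2,+2) = 63.445681
Backward induction: V(k, j) = exp(-r*dt) * [p_u * V(k+1, j+1) + p_m * V(k+1, j) + p_d * V(k+1, j-1)]
  V(1,-1) = exp(-r*dt) * [p_u*0.000000 + p_m*0.000000 + p_d*0.000000] = 0.000000
  V(1,+0) = exp(-r*dt) * [p_u*19.565930 + p_m*0.000000 + p_d*0.000000] = 2.500162
  V(1,+1) = exp(-r*dt) * [p_u*63.445681 + p_m*19.565930 + p_d*0.000000] = 21.138094
  V(0,+0) = exp(-r*dt) * [p_u*21.138094 + p_m*2.500162 + p_d*0.000000] = 4.366164


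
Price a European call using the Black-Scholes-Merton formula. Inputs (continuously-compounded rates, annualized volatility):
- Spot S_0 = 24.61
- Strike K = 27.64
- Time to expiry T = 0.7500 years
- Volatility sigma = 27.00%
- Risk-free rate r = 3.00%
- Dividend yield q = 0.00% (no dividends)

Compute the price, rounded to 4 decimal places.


Answer: Price = 1.3843

Derivation:
d1 = (ln(S/K) + (r - q + 0.5*sigma^2) * T) / (sigma * sqrt(T)) = -0.28343038
d2 = d1 - sigma * sqrt(T) = -0.51725723
exp(-rT) = 0.97775124; exp(-qT) = 1.00000000
C = S_0 * exp(-qT) * N(d1) - K * exp(-rT) * N(d2)
N(d1) = 0.38842347; N(d2) = 0.30248830
C = 24.6100 * 1.00000000 * 0.38842347 - 27.6400 * 0.97775124 * 0.30248830 = 1.3843


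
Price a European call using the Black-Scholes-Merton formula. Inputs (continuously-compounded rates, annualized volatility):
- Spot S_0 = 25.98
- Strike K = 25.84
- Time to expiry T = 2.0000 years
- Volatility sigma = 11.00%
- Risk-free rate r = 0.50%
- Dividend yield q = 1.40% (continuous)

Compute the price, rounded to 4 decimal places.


Answer: Price = 1.4212

Derivation:
d1 = (ln(S/K) + (r - q + 0.5*sigma^2) * T) / (sigma * sqrt(T)) = -0.00319270
d2 = d1 - sigma * sqrt(T) = -0.15875619
exp(-rT) = 0.99004983; exp(-qT) = 0.97238837
C = S_0 * exp(-qT) * N(d1) - K * exp(-rT) * N(d2)
N(d1) = 0.49872630; N(d2) = 0.43693048
C = 25.9800 * 0.97238837 * 0.49872630 - 25.8400 * 0.99004983 * 0.43693048 = 1.4212


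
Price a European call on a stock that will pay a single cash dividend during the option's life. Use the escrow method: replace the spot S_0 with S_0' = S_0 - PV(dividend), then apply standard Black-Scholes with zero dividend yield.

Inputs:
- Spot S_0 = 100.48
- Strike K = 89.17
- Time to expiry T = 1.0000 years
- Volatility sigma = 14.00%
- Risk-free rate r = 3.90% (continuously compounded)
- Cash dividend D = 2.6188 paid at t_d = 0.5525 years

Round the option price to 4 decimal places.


Answer: Price = 13.3372

Derivation:
PV(D) = D * exp(-r * t_d) = 2.6188 * 0.97868299 = 2.56297501
S_0' = S_0 - PV(D) = 100.4800 - 2.56297501 = 97.91702499
d1 = (ln(S_0'/K) + (r + sigma^2/2)*T) / (sigma*sqrt(T)) = 1.01696983
d2 = d1 - sigma*sqrt(T) = 0.87696983
exp(-rT) = 0.96175071
N(d1) = 0.84541611; N(d2) = 0.80974849
C = S_0' * N(d1) - K * exp(-rT) * N(d2) = 97.91702499 * 0.84541611 - 89.1700 * 0.96175071 * 0.80974849 = 13.3372


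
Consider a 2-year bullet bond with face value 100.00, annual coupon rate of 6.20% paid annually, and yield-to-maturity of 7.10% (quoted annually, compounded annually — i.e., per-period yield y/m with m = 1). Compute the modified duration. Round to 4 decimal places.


Answer: Modified duration = 1.8125

Derivation:
Coupon per period c = face * coupon_rate / m = 6.200000
Periods per year m = 1; per-period yield y/m = 0.071000
Number of cashflows N = 2
Cashflows (t years, CF_t, discount factor 1/(1+y/m)^(m*t), PV):
  t = 1.0000: CF_t = 6.200000, DF = 0.933707, PV = 5.788982
  t = 2.0000: CF_t = 106.200000, DF = 0.871808, PV = 92.586054
Price P = sum_t PV_t = 98.375036
First compute Macaulay numerator sum_t t * PV_t:
  t * PV_t at t = 1.0000: 5.788982
  t * PV_t at t = 2.0000: 185.172108
Macaulay duration D = 190.961090 / 98.375036 = 1.941154
Modified duration = D / (1 + y/m) = 1.941154 / (1 + 0.071000) = 1.812469


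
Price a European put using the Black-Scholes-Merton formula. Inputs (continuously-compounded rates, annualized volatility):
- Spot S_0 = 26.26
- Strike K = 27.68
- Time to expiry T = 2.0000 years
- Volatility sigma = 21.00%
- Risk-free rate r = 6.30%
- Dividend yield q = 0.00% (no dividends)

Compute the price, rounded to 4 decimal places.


Answer: Price = 2.1518

Derivation:
d1 = (ln(S/K) + (r - q + 0.5*sigma^2) * T) / (sigma * sqrt(T)) = 0.39543007
d2 = d1 - sigma * sqrt(T) = 0.09844522
exp(-rT) = 0.88161485; exp(-qT) = 1.00000000
P = K * exp(-rT) * N(-d2) - S_0 * exp(-qT) * N(-d1)
N(-d1) = 0.34626276; N(-d2) = 0.46078939
P = 27.6800 * 0.88161485 * 0.46078939 - 26.2600 * 1.00000000 * 0.34626276 = 2.1518


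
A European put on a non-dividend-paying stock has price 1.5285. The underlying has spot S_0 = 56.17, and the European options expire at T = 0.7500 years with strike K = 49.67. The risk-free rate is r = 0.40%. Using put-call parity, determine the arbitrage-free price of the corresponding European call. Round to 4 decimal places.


Put-call parity: C - P = S_0 * exp(-qT) - K * exp(-rT).
S_0 * exp(-qT) = 56.1700 * 1.00000000 = 56.17000000
K * exp(-rT) = 49.6700 * 0.99700450 = 49.52121329
C = P + S*exp(-qT) - K*exp(-rT)
C = 1.5285 + 56.17000000 - 49.52121329 = 8.1773

Answer: Call price = 8.1773


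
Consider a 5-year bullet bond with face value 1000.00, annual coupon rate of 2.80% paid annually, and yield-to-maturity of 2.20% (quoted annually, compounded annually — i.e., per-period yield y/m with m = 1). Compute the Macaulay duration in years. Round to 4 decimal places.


Coupon per period c = face * coupon_rate / m = 28.000000
Periods per year m = 1; per-period yield y/m = 0.022000
Number of cashflows N = 5
Cashflows (t years, CF_t, discount factor 1/(1+y/m)^(m*t), PV):
  t = 1.0000: CF_t = 28.000000, DF = 0.978474, PV = 27.397260
  t = 2.0000: CF_t = 28.000000, DF = 0.957411, PV = 26.807495
  t = 3.0000: CF_t = 28.000000, DF = 0.936801, PV = 26.230426
  t = 4.0000: CF_t = 28.000000, DF = 0.916635, PV = 25.665779
  t = 5.0000: CF_t = 1028.000000, DF = 0.896903, PV = 922.016378
Price P = sum_t PV_t = 1028.117339
Macaulay numerator sum_t t * PV_t:
  t * PV_t at t = 1.0000: 27.397260
  t * PV_t at t = 2.0000: 53.614991
  t * PV_t at t = 3.0000: 78.691278
  t * PV_t at t = 4.0000: 102.663115
  t * PV_t at t = 5.0000: 4610.081891
Macaulay duration D = (sum_t t * PV_t) / P = 4872.448535 / 1028.117339 = 4.739195

Answer: Macaulay duration = 4.7392 years


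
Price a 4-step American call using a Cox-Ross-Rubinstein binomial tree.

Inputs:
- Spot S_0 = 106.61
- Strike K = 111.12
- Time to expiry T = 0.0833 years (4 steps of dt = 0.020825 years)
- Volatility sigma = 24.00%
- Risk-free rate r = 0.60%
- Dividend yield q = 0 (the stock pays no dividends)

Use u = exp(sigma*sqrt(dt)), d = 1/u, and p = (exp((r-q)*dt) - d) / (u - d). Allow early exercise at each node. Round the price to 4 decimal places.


dt = T/N = 0.020825
u = exp(sigma*sqrt(dt)) = 1.035241; d = 1/u = 0.965959
p = (exp((r-q)*dt) - d) / (u - d) = 0.493146
Discount per step: exp(-r*dt) = 0.999875
Stock lattice S(k, i) with i counting down-moves:
  k=0: S(0,0) = 106.6100
  k=1: S(1,0) = 110.3670; S(1,1) = 102.9809
  k=2: S(2,0) = 114.2565; S(2,1) = 106.6100; S(2,2) = 99.4753
  k=3: S(3,0) = 118.2829; S(3,1) = 110.3670; S(3,2) = 102.9809; S(3,3) = 96.0890
  k=4: S(4,0) = 122.4513; S(4,1) = 114.2565; S(4,2) = 106.6100; S(4,3) = 99.4753; S(4,4) = 92.8180
Terminal payoffs V(N, i) = max(S_T - K, 0):
  V(4,0) = 11.331332; V(4,1) = 3.136451; V(4,2) = 0.000000; V(4,3) = 0.000000; V(4,4) = 0.000000
Backward induction: V(k, i) = exp(-r*dt) * [p * V(k+1, i) + (1-p) * V(k+1, i+1)]; then take max(V_cont, immediate exercise) for American.
  V(3,0) = exp(-r*dt) * [p*11.331332 + (1-p)*3.136451] = 7.176827; exercise = 7.162943; V(3,0) = max -> 7.176827
  V(3,1) = exp(-r*dt) * [p*3.136451 + (1-p)*0.000000] = 1.546535; exercise = 0.000000; V(3,1) = max -> 1.546535
  V(3,2) = exp(-r*dt) * [p*0.000000 + (1-p)*0.000000] = 0.000000; exercise = 0.000000; V(3,2) = max -> 0.000000
  V(3,3) = exp(-r*dt) * [p*0.000000 + (1-p)*0.000000] = 0.000000; exercise = 0.000000; V(3,3) = max -> 0.000000
  V(2,0) = exp(-r*dt) * [p*7.176827 + (1-p)*1.546535] = 4.322550; exercise = 3.136451; V(2,0) = max -> 4.322550
  V(2,1) = exp(-r*dt) * [p*1.546535 + (1-p)*0.000000] = 0.762572; exercise = 0.000000; V(2,1) = max -> 0.762572
  V(2,2) = exp(-r*dt) * [p*0.000000 + (1-p)*0.000000] = 0.000000; exercise = 0.000000; V(2,2) = max -> 0.000000
  V(1,0) = exp(-r*dt) * [p*4.322550 + (1-p)*0.762572] = 2.517846; exercise = 0.000000; V(1,0) = max -> 2.517846
  V(1,1) = exp(-r*dt) * [p*0.762572 + (1-p)*0.000000] = 0.376012; exercise = 0.000000; V(1,1) = max -> 0.376012
  V(0,0) = exp(-r*dt) * [p*2.517846 + (1-p)*0.376012] = 1.432070; exercise = 0.000000; V(0,0) = max -> 1.432070

Answer: Price = V(0,0) = 1.4321


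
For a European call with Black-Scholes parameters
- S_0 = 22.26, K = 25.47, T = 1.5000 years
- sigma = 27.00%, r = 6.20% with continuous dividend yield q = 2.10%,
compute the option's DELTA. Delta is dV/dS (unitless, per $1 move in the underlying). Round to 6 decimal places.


d1 = -0.0560508063; d2 = -0.3867319216
phi(d1) = 0.3983160953; exp(-qT) = 0.9689909565; exp(-rT) = 0.9111935003
N(d1) = 0.4776506666
Delta = exp(-qT) * N(d1) = 0.9689909565 * 0.4776506666 = 0.462839

Answer: Delta = 0.462839


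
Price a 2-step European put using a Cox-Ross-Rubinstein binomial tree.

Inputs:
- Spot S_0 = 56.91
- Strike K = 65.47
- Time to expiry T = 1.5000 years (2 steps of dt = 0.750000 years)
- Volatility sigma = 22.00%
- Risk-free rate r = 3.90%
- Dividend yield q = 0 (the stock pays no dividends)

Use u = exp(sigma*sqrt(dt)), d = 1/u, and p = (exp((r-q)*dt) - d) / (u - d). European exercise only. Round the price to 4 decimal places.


Answer: Price = V(0,0) = 9.5643

Derivation:
dt = T/N = 0.750000
u = exp(sigma*sqrt(dt)) = 1.209885; d = 1/u = 0.826525
p = (exp((r-q)*dt) - d) / (u - d) = 0.529938
Discount per step: exp(-r*dt) = 0.971174
Stock lattice S(k, i) with i counting down-moves:
  k=0: S(0,0) = 56.9100
  k=1: S(1,0) = 68.8546; S(1,1) = 47.0375
  k=2: S(2,0) = 83.3061; S(2,1) = 56.9100; S(2,2) = 38.8777
Terminal payoffs V(N, i) = max(K - S_T, 0):
  V(2,0) = 0.000000; V(2,1) = 8.560000; V(2,2) = 26.592336
Backward induction: V(k, i) = exp(-r*dt) * [p * V(k+1, i) + (1-p) * V(k+1, i+1)].
  V(1,0) = exp(-r*dt) * [p*0.000000 + (1-p)*8.560000] = 3.907742
  V(1,1) = exp(-r*dt) * [p*8.560000 + (1-p)*26.592336] = 16.545223
  V(0,0) = exp(-r*dt) * [p*3.907742 + (1-p)*16.545223] = 9.564257


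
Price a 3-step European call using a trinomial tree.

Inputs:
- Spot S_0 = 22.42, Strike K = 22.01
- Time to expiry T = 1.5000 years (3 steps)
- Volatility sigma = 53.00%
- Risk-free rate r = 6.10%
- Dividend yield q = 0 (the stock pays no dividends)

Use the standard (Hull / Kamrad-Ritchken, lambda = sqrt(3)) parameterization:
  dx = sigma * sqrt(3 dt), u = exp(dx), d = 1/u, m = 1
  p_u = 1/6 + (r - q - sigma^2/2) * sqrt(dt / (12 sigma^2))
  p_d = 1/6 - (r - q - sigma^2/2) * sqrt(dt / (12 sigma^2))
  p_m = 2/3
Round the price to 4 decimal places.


Answer: Price = V(0,0) = 6.1618

Derivation:
dt = T/N = 0.500000; dx = sigma*sqrt(3*dt) = 0.649115
u = exp(dx) = 1.913846; d = 1/u = 0.522508
p_u = 0.136067, p_m = 0.666667, p_d = 0.197266
Discount per step: exp(-r*dt) = 0.969960
Stock lattice S(k, j) with j the centered position index:
  k=0: S(0,+0) = 22.4200
  k=1: S(1,-1) = 11.7146; S(1,+0) = 22.4200; S(1,+1) = 42.9084
  k=2: S(2,-2) = 6.1210; S(2,-1) = 11.7146; S(2,+0) = 22.4200; S(2,+1) = 42.9084; S(2,+2) = 82.1201
  k=3: S(3,-3) = 3.1983; S(3,-2) = 6.1210; S(3,-1) = 11.7146; S(3,+0) = 22.4200; S(3,+1) = 42.9084; S(3,+2) = 82.1201; S(3,+3) = 157.1652
Terminal payoffs V(N, j) = max(S_T - K, 0):
  V(3,-3) = 0.000000; V(3,-2) = 0.000000; V(3,-1) = 0.000000; V(3,+0) = 0.410000; V(3,+1) = 20.898425; V(3,+2) = 60.110114; V(3,+3) = 135.155244
Backward induction: V(k, j) = exp(-r*dt) * [p_u * V(k+1, j+1) + p_m * V(k+1, j) + p_d * V(k+1, j-1)]
  V(2,-2) = exp(-r*dt) * [p_u*0.000000 + p_m*0.000000 + p_d*0.000000] = 0.000000
  V(2,-1) = exp(-r*dt) * [p_u*0.410000 + p_m*0.000000 + p_d*0.000000] = 0.054112
  V(2,+0) = exp(-r*dt) * [p_u*20.898425 + p_m*0.410000 + p_d*0.000000] = 3.023295
  V(2,+1) = exp(-r*dt) * [p_u*60.110114 + p_m*20.898425 + p_d*0.410000] = 21.525540
  V(2,+2) = exp(-r*dt) * [p_u*135.155244 + p_m*60.110114 + p_d*20.898425] = 60.706107
  V(1,-1) = exp(-r*dt) * [p_u*3.023295 + p_m*0.054112 + p_d*0.000000] = 0.434005
  V(1,+0) = exp(-r*dt) * [p_u*21.525540 + p_m*3.023295 + p_d*0.054112] = 4.806276
  V(1,+1) = exp(-r*dt) * [p_u*60.706107 + p_m*21.525540 + p_d*3.023295] = 22.509745
  V(0,+0) = exp(-r*dt) * [p_u*22.509745 + p_m*4.806276 + p_d*0.434005] = 6.161808


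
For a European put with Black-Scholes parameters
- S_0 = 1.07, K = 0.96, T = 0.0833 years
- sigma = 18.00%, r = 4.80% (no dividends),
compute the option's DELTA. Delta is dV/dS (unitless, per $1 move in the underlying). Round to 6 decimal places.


d1 = 2.1910688191; d2 = 2.1391176882
phi(d1) = 0.0361770688; exp(-qT) = 1.0000000000; exp(-rT) = 0.9960095830
N(-d1) = 0.0142234064
Delta = -exp(-qT) * N(-d1) = -1.0000000000 * 0.0142234064 = -0.014223

Answer: Delta = -0.014223


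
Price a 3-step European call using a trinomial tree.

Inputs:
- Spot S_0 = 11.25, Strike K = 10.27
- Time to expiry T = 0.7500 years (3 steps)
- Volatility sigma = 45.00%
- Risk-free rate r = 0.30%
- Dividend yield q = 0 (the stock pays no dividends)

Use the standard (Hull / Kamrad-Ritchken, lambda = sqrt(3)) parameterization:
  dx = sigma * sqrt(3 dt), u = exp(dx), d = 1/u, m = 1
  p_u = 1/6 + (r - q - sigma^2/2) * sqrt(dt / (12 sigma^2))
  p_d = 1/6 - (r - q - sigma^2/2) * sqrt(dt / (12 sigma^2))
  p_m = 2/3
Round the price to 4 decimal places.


Answer: Price = V(0,0) = 2.1869

Derivation:
dt = T/N = 0.250000; dx = sigma*sqrt(3*dt) = 0.389711
u = exp(dx) = 1.476555; d = 1/u = 0.677252
p_u = 0.135153, p_m = 0.666667, p_d = 0.198180
Discount per step: exp(-r*dt) = 0.999250
Stock lattice S(k, j) with j the centered position index:
  k=0: S(0,+0) = 11.2500
  k=1: S(1,-1) = 7.6191; S(1,+0) = 11.2500; S(1,+1) = 16.6112
  k=2: S(2,-2) = 5.1600; S(2,-1) = 7.6191; S(2,+0) = 11.2500; S(2,+1) = 16.6112; S(2,+2) = 24.5274
  k=3: S(3,-3) = 3.4947; S(3,-2) = 5.1600; S(3,-1) = 7.6191; S(3,+0) = 11.2500; S(3,+1) = 16.6112; S(3,+2) = 24.5274; S(3,+3) = 36.2161
Terminal payoffs V(N, j) = max(S_T - K, 0):
  V(3,-3) = 0.000000; V(3,-2) = 0.000000; V(3,-1) = 0.000000; V(3,+0) = 0.980000; V(3,+1) = 6.341240; V(3,+2) = 14.257403; V(3,+3) = 25.946051
Backward induction: V(k, j) = exp(-r*dt) * [p_u * V(k+1, j+1) + p_m * V(k+1, j) + p_d * V(k+1, j-1)]
  V(2,-2) = exp(-r*dt) * [p_u*0.000000 + p_m*0.000000 + p_d*0.000000] = 0.000000
  V(2,-1) = exp(-r*dt) * [p_u*0.980000 + p_m*0.000000 + p_d*0.000000] = 0.132351
  V(2,+0) = exp(-r*dt) * [p_u*6.341240 + p_m*0.980000 + p_d*0.000000] = 1.509238
  V(2,+1) = exp(-r*dt) * [p_u*14.257403 + p_m*6.341240 + p_d*0.980000] = 6.343881
  V(2,+2) = exp(-r*dt) * [p_u*25.946051 + p_m*14.257403 + p_d*6.341240] = 14.257633
  V(1,-1) = exp(-r*dt) * [p_u*1.509238 + p_m*0.132351 + p_d*0.000000] = 0.291993
  V(1,+0) = exp(-r*dt) * [p_u*6.343881 + p_m*1.509238 + p_d*0.132351] = 1.888366
  V(1,+1) = exp(-r*dt) * [p_u*14.257633 + p_m*6.343881 + p_d*1.509238] = 6.450477
  V(0,+0) = exp(-r*dt) * [p_u*6.450477 + p_m*1.888366 + p_d*0.291993] = 2.186938


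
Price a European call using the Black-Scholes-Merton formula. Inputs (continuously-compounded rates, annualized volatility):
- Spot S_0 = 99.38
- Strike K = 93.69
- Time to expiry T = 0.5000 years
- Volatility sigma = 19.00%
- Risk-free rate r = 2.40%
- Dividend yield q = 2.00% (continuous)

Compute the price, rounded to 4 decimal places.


d1 = (ln(S/K) + (r - q + 0.5*sigma^2) * T) / (sigma * sqrt(T)) = 0.52091013
d2 = d1 - sigma * sqrt(T) = 0.38655984
exp(-rT) = 0.98807171; exp(-qT) = 0.99004983
C = S_0 * exp(-qT) * N(d1) - K * exp(-rT) * N(d2)
N(d1) = 0.69878531; N(d2) = 0.65045895
C = 99.3800 * 0.99004983 * 0.69878531 - 93.6900 * 0.98807171 * 0.65045895 = 8.5397

Answer: Price = 8.5397


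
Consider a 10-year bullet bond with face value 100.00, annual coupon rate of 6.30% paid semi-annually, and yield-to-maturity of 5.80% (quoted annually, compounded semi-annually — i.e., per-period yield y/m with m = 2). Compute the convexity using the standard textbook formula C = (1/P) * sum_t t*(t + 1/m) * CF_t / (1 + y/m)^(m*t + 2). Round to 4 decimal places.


Answer: Convexity = 68.3328

Derivation:
Coupon per period c = face * coupon_rate / m = 3.150000
Periods per year m = 2; per-period yield y/m = 0.029000
Number of cashflows N = 20
Cashflows (t years, CF_t, discount factor 1/(1+y/m)^(m*t), PV):
  t = 0.5000: CF_t = 3.150000, DF = 0.971817, PV = 3.061224
  t = 1.0000: CF_t = 3.150000, DF = 0.944429, PV = 2.974951
  t = 1.5000: CF_t = 3.150000, DF = 0.917812, PV = 2.891109
  t = 2.0000: CF_t = 3.150000, DF = 0.891946, PV = 2.809630
  t = 2.5000: CF_t = 3.150000, DF = 0.866808, PV = 2.730447
  t = 3.0000: CF_t = 3.150000, DF = 0.842379, PV = 2.653495
  t = 3.5000: CF_t = 3.150000, DF = 0.818639, PV = 2.578713
  t = 4.0000: CF_t = 3.150000, DF = 0.795567, PV = 2.506037
  t = 4.5000: CF_t = 3.150000, DF = 0.773146, PV = 2.435411
  t = 5.0000: CF_t = 3.150000, DF = 0.751357, PV = 2.366774
  t = 5.5000: CF_t = 3.150000, DF = 0.730182, PV = 2.300072
  t = 6.0000: CF_t = 3.150000, DF = 0.709603, PV = 2.235250
  t = 6.5000: CF_t = 3.150000, DF = 0.689605, PV = 2.172254
  t = 7.0000: CF_t = 3.150000, DF = 0.670170, PV = 2.111034
  t = 7.5000: CF_t = 3.150000, DF = 0.651282, PV = 2.051540
  t = 8.0000: CF_t = 3.150000, DF = 0.632928, PV = 1.993722
  t = 8.5000: CF_t = 3.150000, DF = 0.615090, PV = 1.937533
  t = 9.0000: CF_t = 3.150000, DF = 0.597755, PV = 1.882928
  t = 9.5000: CF_t = 3.150000, DF = 0.580909, PV = 1.829862
  t = 10.0000: CF_t = 103.150000, DF = 0.564537, PV = 58.232004
Price P = sum_t PV_t = 103.753990
Convexity numerator sum_t t*(t + 1/m) * CF_t / (1+y/m)^(m*t + 2):
  t = 0.5000: term = 1.445554
  t = 1.0000: term = 4.214444
  t = 1.5000: term = 8.191340
  t = 2.0000: term = 13.267476
  t = 2.5000: term = 19.340344
  t = 3.0000: term = 26.313393
  t = 3.5000: term = 34.095748
  t = 4.0000: term = 42.601934
  t = 4.5000: term = 51.751620
  t = 5.0000: term = 61.469368
  t = 5.5000: term = 71.684395
  t = 6.0000: term = 82.330341
  t = 6.5000: term = 93.345058
  t = 7.0000: term = 104.670394
  t = 7.5000: term = 116.252000
  t = 8.0000: term = 128.039132
  t = 8.5000: term = 139.984474
  t = 9.0000: term = 152.043960
  t = 9.5000: term = 164.176612
  t = 10.0000: term = 5774.578461
Convexity = (1/P) * sum = 7089.796047 / 103.753990 = 68.332755


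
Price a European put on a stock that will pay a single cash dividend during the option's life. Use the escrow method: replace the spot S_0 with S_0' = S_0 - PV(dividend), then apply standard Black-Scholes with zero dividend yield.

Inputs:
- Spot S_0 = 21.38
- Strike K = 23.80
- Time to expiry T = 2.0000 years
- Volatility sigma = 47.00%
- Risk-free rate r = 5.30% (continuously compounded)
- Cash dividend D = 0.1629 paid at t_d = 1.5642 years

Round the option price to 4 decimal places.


Answer: Price = 5.6391

Derivation:
PV(D) = D * exp(-r * t_d) = 0.1629 * 0.92044079 = 0.14993981
S_0' = S_0 - PV(D) = 21.3800 - 0.14993981 = 21.23006019
d1 = (ln(S_0'/K) + (r + sigma^2/2)*T) / (sigma*sqrt(T)) = 0.31990192
d2 = d1 - sigma*sqrt(T) = -0.34477845
exp(-rT) = 0.89942465
N(-d1) = 0.37452134; N(-d2) = 0.63486953
P = K * exp(-rT) * N(-d2) - S_0' * N(-d1) = 23.8000 * 0.89942465 * 0.63486953 - 21.23006019 * 0.37452134 = 5.6391


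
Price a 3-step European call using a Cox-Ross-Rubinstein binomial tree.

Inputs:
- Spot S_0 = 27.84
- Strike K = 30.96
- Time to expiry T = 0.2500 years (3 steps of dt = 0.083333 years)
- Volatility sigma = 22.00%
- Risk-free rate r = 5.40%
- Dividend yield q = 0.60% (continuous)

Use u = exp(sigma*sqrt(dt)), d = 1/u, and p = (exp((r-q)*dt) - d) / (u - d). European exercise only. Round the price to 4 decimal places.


Answer: Price = V(0,0) = 0.3684

Derivation:
dt = T/N = 0.083333
u = exp(sigma*sqrt(dt)) = 1.065569; d = 1/u = 0.938466
p = (exp((r-q)*dt) - d) / (u - d) = 0.515662
Discount per step: exp(-r*dt) = 0.995510
Stock lattice S(k, i) with i counting down-moves:
  k=0: S(0,0) = 27.8400
  k=1: S(1,0) = 29.6654; S(1,1) = 26.1269
  k=2: S(2,0) = 31.6105; S(2,1) = 27.8400; S(2,2) = 24.5192
  k=3: S(3,0) = 33.6832; S(3,1) = 29.6654; S(3,2) = 26.1269; S(3,3) = 23.0104
Terminal payoffs V(N, i) = max(S_T - K, 0):
  V(3,0) = 2.723208; V(3,1) = 0.000000; V(3,2) = 0.000000; V(3,3) = 0.000000
Backward induction: V(k, i) = exp(-r*dt) * [p * V(k+1, i) + (1-p) * V(k+1, i+1)].
  V(2,0) = exp(-r*dt) * [p*2.723208 + (1-p)*0.000000] = 1.397949
  V(2,1) = exp(-r*dt) * [p*0.000000 + (1-p)*0.000000] = 0.000000
  V(2,2) = exp(-r*dt) * [p*0.000000 + (1-p)*0.000000] = 0.000000
  V(1,0) = exp(-r*dt) * [p*1.397949 + (1-p)*0.000000] = 0.717633
  V(1,1) = exp(-r*dt) * [p*0.000000 + (1-p)*0.000000] = 0.000000
  V(0,0) = exp(-r*dt) * [p*0.717633 + (1-p)*0.000000] = 0.368394


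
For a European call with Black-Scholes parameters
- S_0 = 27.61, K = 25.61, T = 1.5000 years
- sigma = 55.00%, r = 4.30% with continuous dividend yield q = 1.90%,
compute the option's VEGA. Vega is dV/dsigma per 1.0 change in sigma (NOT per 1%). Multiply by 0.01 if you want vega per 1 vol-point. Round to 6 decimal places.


d1 = 0.5018783669; d2 = -0.1717313124
phi(d1) = 0.3517342076; exp(-qT) = 0.9719022941; exp(-rT) = 0.9375361143
Vega = S * exp(-qT) * phi(d1) * sqrt(T) = 27.6100 * 0.9719022941 * 0.3517342076 * 1.2247448714 = 11.559772

Answer: Vega = 11.559772


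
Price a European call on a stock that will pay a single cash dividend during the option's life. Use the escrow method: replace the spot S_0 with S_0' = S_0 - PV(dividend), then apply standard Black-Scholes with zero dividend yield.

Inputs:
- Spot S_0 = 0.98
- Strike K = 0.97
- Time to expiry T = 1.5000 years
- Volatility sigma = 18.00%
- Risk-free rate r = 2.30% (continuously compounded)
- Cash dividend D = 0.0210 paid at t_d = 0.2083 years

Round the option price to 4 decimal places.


PV(D) = D * exp(-r * t_d) = 0.0210 * 0.99522056 = 0.02089963
S_0' = S_0 - PV(D) = 0.9800 - 0.02089963 = 0.95910037
d1 = (ln(S_0'/K) + (r + sigma^2/2)*T) / (sigma*sqrt(T)) = 0.21546282
d2 = d1 - sigma*sqrt(T) = -0.00499126
exp(-rT) = 0.96608834
N(d1) = 0.58529675; N(d2) = 0.49800879
C = S_0' * N(d1) - K * exp(-rT) * N(d2) = 0.95910037 * 0.58529675 - 0.9700 * 0.96608834 * 0.49800879 = 0.0947

Answer: Price = 0.0947


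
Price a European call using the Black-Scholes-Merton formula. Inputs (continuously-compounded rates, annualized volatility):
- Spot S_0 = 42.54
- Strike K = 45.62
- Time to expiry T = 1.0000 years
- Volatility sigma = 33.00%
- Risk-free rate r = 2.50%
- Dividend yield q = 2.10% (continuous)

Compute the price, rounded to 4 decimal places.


Answer: Price = 4.3375

Derivation:
d1 = (ln(S/K) + (r - q + 0.5*sigma^2) * T) / (sigma * sqrt(T)) = -0.03470123
d2 = d1 - sigma * sqrt(T) = -0.36470123
exp(-rT) = 0.97530991; exp(-qT) = 0.97921896
C = S_0 * exp(-qT) * N(d1) - K * exp(-rT) * N(d2)
N(d1) = 0.48615899; N(d2) = 0.35766722
C = 42.5400 * 0.97921896 * 0.48615899 - 45.6200 * 0.97530991 * 0.35766722 = 4.3375


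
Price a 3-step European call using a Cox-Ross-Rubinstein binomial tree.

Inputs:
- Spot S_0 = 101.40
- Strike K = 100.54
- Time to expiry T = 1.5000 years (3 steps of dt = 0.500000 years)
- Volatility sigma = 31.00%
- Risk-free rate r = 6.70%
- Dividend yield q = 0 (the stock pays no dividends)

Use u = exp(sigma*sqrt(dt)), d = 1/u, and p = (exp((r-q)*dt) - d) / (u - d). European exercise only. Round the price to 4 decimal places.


Answer: Price = V(0,0) = 21.3732

Derivation:
dt = T/N = 0.500000
u = exp(sigma*sqrt(dt)) = 1.245084; d = 1/u = 0.803159
p = (exp((r-q)*dt) - d) / (u - d) = 0.522506
Discount per step: exp(-r*dt) = 0.967055
Stock lattice S(k, i) with i counting down-moves:
  k=0: S(0,0) = 101.4000
  k=1: S(1,0) = 126.2515; S(1,1) = 81.4403
  k=2: S(2,0) = 157.1938; S(2,1) = 101.4000; S(2,2) = 65.4095
  k=3: S(3,0) = 195.7195; S(3,1) = 126.2515; S(3,2) = 81.4403; S(3,3) = 52.5342
Terminal payoffs V(N, i) = max(S_T - K, 0):
  V(3,0) = 95.179478; V(3,1) = 25.711531; V(3,2) = 0.000000; V(3,3) = 0.000000
Backward induction: V(k, i) = exp(-r*dt) * [p * V(k+1, i) + (1-p) * V(k+1, i+1)].
  V(2,0) = exp(-r*dt) * [p*95.179478 + (1-p)*25.711531] = 59.966077
  V(2,1) = exp(-r*dt) * [p*25.711531 + (1-p)*0.000000] = 12.991837
  V(2,2) = exp(-r*dt) * [p*0.000000 + (1-p)*0.000000] = 0.000000
  V(1,0) = exp(-r*dt) * [p*59.966077 + (1-p)*12.991837] = 36.299539
  V(1,1) = exp(-r*dt) * [p*12.991837 + (1-p)*0.000000] = 6.564674
  V(0,0) = exp(-r*dt) * [p*36.299539 + (1-p)*6.564674] = 21.373197


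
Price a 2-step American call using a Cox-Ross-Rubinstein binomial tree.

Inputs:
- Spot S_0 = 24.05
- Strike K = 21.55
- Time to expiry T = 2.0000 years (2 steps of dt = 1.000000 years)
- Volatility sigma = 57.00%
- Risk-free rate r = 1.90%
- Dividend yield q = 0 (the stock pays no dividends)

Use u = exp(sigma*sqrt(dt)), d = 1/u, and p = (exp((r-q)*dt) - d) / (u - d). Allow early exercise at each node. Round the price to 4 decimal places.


dt = T/N = 1.000000
u = exp(sigma*sqrt(dt)) = 1.768267; d = 1/u = 0.565525
p = (exp((r-q)*dt) - d) / (u - d) = 0.377185
Discount per step: exp(-r*dt) = 0.981179
Stock lattice S(k, i) with i counting down-moves:
  k=0: S(0,0) = 24.0500
  k=1: S(1,0) = 42.5268; S(1,1) = 13.6009
  k=2: S(2,0) = 75.1988; S(2,1) = 24.0500; S(2,2) = 7.6916
Terminal payoffs V(N, i) = max(S_T - K, 0):
  V(2,0) = 53.648779; V(2,1) = 2.500000; V(2,2) = 0.000000
Backward induction: V(k, i) = exp(-r*dt) * [p * V(k+1, i) + (1-p) * V(k+1, i+1)]; then take max(V_cont, immediate exercise) for American.
  V(1,0) = exp(-r*dt) * [p*53.648779 + (1-p)*2.500000] = 21.382407; exercise = 20.976823; V(1,0) = max -> 21.382407
  V(1,1) = exp(-r*dt) * [p*2.500000 + (1-p)*0.000000] = 0.925216; exercise = 0.000000; V(1,1) = max -> 0.925216
  V(0,0) = exp(-r*dt) * [p*21.382407 + (1-p)*0.925216] = 8.478727; exercise = 2.500000; V(0,0) = max -> 8.478727

Answer: Price = V(0,0) = 8.4787


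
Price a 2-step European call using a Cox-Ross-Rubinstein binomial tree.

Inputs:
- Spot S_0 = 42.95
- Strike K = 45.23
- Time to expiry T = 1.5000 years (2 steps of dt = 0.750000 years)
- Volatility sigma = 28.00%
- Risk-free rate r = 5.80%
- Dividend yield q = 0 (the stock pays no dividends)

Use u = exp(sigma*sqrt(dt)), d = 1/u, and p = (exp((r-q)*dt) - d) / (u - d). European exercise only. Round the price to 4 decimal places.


Answer: Price = V(0,0) = 6.3263

Derivation:
dt = T/N = 0.750000
u = exp(sigma*sqrt(dt)) = 1.274415; d = 1/u = 0.784674
p = (exp((r-q)*dt) - d) / (u - d) = 0.530456
Discount per step: exp(-r*dt) = 0.957433
Stock lattice S(k, i) with i counting down-moves:
  k=0: S(0,0) = 42.9500
  k=1: S(1,0) = 54.7361; S(1,1) = 33.7017
  k=2: S(2,0) = 69.7565; S(2,1) = 42.9500; S(2,2) = 26.4449
Terminal payoffs V(N, i) = max(S_T - K, 0):
  V(2,0) = 24.526519; V(2,1) = 0.000000; V(2,2) = 0.000000
Backward induction: V(k, i) = exp(-r*dt) * [p * V(k+1, i) + (1-p) * V(k+1, i+1)].
  V(1,0) = exp(-r*dt) * [p*24.526519 + (1-p)*0.000000] = 12.456431
  V(1,1) = exp(-r*dt) * [p*0.000000 + (1-p)*0.000000] = 0.000000
  V(0,0) = exp(-r*dt) * [p*12.456431 + (1-p)*0.000000] = 6.326323


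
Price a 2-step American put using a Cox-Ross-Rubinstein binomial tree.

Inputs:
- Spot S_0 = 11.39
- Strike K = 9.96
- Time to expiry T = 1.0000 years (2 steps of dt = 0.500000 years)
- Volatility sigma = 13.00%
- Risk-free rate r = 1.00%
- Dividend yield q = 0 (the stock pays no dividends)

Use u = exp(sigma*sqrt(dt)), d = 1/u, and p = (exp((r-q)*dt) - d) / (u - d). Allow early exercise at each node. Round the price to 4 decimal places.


Answer: Price = V(0,0) = 0.1175

Derivation:
dt = T/N = 0.500000
u = exp(sigma*sqrt(dt)) = 1.096281; d = 1/u = 0.912175
p = (exp((r-q)*dt) - d) / (u - d) = 0.504261
Discount per step: exp(-r*dt) = 0.995012
Stock lattice S(k, i) with i counting down-moves:
  k=0: S(0,0) = 11.3900
  k=1: S(1,0) = 12.4866; S(1,1) = 10.3897
  k=2: S(2,0) = 13.6889; S(2,1) = 11.3900; S(2,2) = 9.4772
Terminal payoffs V(N, i) = max(K - S_T, 0):
  V(2,0) = 0.000000; V(2,1) = 0.000000; V(2,2) = 0.482809
Backward induction: V(k, i) = exp(-r*dt) * [p * V(k+1, i) + (1-p) * V(k+1, i+1)]; then take max(V_cont, immediate exercise) for American.
  V(1,0) = exp(-r*dt) * [p*0.000000 + (1-p)*0.000000] = 0.000000; exercise = 0.000000; V(1,0) = max -> 0.000000
  V(1,1) = exp(-r*dt) * [p*0.000000 + (1-p)*0.482809] = 0.238153; exercise = 0.000000; V(1,1) = max -> 0.238153
  V(0,0) = exp(-r*dt) * [p*0.000000 + (1-p)*0.238153] = 0.117473; exercise = 0.000000; V(0,0) = max -> 0.117473


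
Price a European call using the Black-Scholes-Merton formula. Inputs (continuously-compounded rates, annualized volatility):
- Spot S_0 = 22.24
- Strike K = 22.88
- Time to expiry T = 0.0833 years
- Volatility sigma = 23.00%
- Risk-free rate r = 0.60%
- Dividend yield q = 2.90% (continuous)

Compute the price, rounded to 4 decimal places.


Answer: Price = 0.3164

Derivation:
d1 = (ln(S/K) + (r - q + 0.5*sigma^2) * T) / (sigma * sqrt(T)) = -0.42305613
d2 = d1 - sigma * sqrt(T) = -0.48943813
exp(-rT) = 0.99950032; exp(-qT) = 0.99758722
C = S_0 * exp(-qT) * N(d1) - K * exp(-rT) * N(d2)
N(d1) = 0.33612716; N(d2) = 0.31226577
C = 22.2400 * 0.99758722 * 0.33612716 - 22.8800 * 0.99950032 * 0.31226577 = 0.3164


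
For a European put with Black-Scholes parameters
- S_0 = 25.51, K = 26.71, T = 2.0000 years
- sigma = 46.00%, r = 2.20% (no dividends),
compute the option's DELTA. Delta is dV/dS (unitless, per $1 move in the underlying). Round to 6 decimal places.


Answer: Delta = -0.373634

Derivation:
d1 = 0.3222447084; d2 = -0.3282935303
phi(d1) = 0.3787574095; exp(-qT) = 1.0000000000; exp(-rT) = 0.9569539575
N(-d1) = 0.3736336585
Delta = -exp(-qT) * N(-d1) = -1.0000000000 * 0.3736336585 = -0.373634


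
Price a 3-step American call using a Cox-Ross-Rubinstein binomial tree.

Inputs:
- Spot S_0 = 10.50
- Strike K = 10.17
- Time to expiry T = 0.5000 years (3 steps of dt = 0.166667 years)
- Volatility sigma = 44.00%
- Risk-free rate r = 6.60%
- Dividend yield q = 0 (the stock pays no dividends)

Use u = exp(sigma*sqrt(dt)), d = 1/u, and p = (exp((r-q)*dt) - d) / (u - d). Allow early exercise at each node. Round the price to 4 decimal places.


dt = T/N = 0.166667
u = exp(sigma*sqrt(dt)) = 1.196774; d = 1/u = 0.835580
p = (exp((r-q)*dt) - d) / (u - d) = 0.485836
Discount per step: exp(-r*dt) = 0.989060
Stock lattice S(k, i) with i counting down-moves:
  k=0: S(0,0) = 10.5000
  k=1: S(1,0) = 12.5661; S(1,1) = 8.7736
  k=2: S(2,0) = 15.0388; S(2,1) = 10.5000; S(2,2) = 7.3310
  k=3: S(3,0) = 17.9980; S(3,1) = 12.5661; S(3,2) = 8.7736; S(3,3) = 6.1257
Terminal payoffs V(N, i) = max(S_T - K, 0):
  V(3,0) = 7.828042; V(3,1) = 2.396123; V(3,2) = 0.000000; V(3,3) = 0.000000
Backward induction: V(k, i) = exp(-r*dt) * [p * V(k+1, i) + (1-p) * V(k+1, i+1)]; then take max(V_cont, immediate exercise) for American.
  V(2,0) = exp(-r*dt) * [p*7.828042 + (1-p)*2.396123] = 4.980060; exercise = 4.868803; V(2,0) = max -> 4.980060
  V(2,1) = exp(-r*dt) * [p*2.396123 + (1-p)*0.000000] = 1.151387; exercise = 0.330000; V(2,1) = max -> 1.151387
  V(2,2) = exp(-r*dt) * [p*0.000000 + (1-p)*0.000000] = 0.000000; exercise = 0.000000; V(2,2) = max -> 0.000000
  V(1,0) = exp(-r*dt) * [p*4.980060 + (1-p)*1.151387] = 2.978548; exercise = 2.396123; V(1,0) = max -> 2.978548
  V(1,1) = exp(-r*dt) * [p*1.151387 + (1-p)*0.000000] = 0.553265; exercise = 0.000000; V(1,1) = max -> 0.553265
  V(0,0) = exp(-r*dt) * [p*2.978548 + (1-p)*0.553265] = 1.712612; exercise = 0.330000; V(0,0) = max -> 1.712612

Answer: Price = V(0,0) = 1.7126


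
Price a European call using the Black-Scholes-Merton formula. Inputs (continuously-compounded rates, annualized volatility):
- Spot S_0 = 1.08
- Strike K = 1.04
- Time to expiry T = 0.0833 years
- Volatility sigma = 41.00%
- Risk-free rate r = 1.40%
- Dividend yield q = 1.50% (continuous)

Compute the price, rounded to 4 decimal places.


Answer: Price = 0.0724

Derivation:
d1 = (ln(S/K) + (r - q + 0.5*sigma^2) * T) / (sigma * sqrt(T)) = 0.37739551
d2 = d1 - sigma * sqrt(T) = 0.25906238
exp(-rT) = 0.99883448; exp(-qT) = 0.99875128
C = S_0 * exp(-qT) * N(d1) - K * exp(-rT) * N(d2)
N(d1) = 0.64706015; N(d2) = 0.60220645
C = 1.0800 * 0.99875128 * 0.64706015 - 1.0400 * 0.99883448 * 0.60220645 = 0.0724


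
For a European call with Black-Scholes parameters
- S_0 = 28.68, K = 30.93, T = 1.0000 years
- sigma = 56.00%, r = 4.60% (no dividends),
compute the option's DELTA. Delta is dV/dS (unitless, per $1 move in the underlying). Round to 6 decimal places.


d1 = 0.2272739804; d2 = -0.3327260196
phi(d1) = 0.3887708186; exp(-qT) = 1.0000000000; exp(-rT) = 0.9550419622
N(d1) = 0.5898946478
Delta = exp(-qT) * N(d1) = 1.0000000000 * 0.5898946478 = 0.589895

Answer: Delta = 0.589895


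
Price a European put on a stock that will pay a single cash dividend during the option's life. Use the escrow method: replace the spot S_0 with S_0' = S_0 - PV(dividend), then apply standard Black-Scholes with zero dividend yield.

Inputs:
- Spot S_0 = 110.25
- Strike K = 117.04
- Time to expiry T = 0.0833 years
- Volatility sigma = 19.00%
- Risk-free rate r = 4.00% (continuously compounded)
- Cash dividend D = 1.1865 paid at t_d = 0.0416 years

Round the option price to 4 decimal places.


Answer: Price = 7.9140

Derivation:
PV(D) = D * exp(-r * t_d) = 1.1865 * 0.99833738 = 1.18452731
S_0' = S_0 - PV(D) = 110.2500 - 1.18452731 = 109.06547269
d1 = (ln(S_0'/K) + (r + sigma^2/2)*T) / (sigma*sqrt(T)) = -1.19866983
d2 = d1 - sigma*sqrt(T) = -1.25350714
exp(-rT) = 0.99667354
N(-d1) = 0.88467182; N(-d2) = 0.89498940
P = K * exp(-rT) * N(-d2) - S_0' * N(-d1) = 117.0400 * 0.99667354 * 0.89498940 - 109.06547269 * 0.88467182 = 7.9140


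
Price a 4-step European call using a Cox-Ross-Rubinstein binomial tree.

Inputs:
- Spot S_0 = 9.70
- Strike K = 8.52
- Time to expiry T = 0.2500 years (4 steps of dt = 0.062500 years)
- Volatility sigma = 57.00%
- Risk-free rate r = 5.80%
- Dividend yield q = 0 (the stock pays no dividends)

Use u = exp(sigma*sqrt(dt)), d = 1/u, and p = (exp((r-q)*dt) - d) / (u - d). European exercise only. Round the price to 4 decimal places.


Answer: Price = V(0,0) = 1.8557

Derivation:
dt = T/N = 0.062500
u = exp(sigma*sqrt(dt)) = 1.153153; d = 1/u = 0.867188
p = (exp((r-q)*dt) - d) / (u - d) = 0.477135
Discount per step: exp(-r*dt) = 0.996382
Stock lattice S(k, i) with i counting down-moves:
  k=0: S(0,0) = 9.7000
  k=1: S(1,0) = 11.1856; S(1,1) = 8.4117
  k=2: S(2,0) = 12.8987; S(2,1) = 9.7000; S(2,2) = 7.2945
  k=3: S(3,0) = 14.8742; S(3,1) = 11.1856; S(3,2) = 8.4117; S(3,3) = 6.3257
  k=4: S(4,0) = 17.1522; S(4,1) = 12.8987; S(4,2) = 9.7000; S(4,3) = 7.2945; S(4,4) = 5.4856
Terminal payoffs V(N, i) = max(S_T - K, 0):
  V(4,0) = 8.632190; V(4,1) = 4.378692; V(4,2) = 1.180000; V(4,3) = 0.000000; V(4,4) = 0.000000
Backward induction: V(k, i) = exp(-r*dt) * [p * V(k+1, i) + (1-p) * V(k+1, i+1)].
  V(3,0) = exp(-r*dt) * [p*8.632190 + (1-p)*4.378692] = 6.384995
  V(3,1) = exp(-r*dt) * [p*4.378692 + (1-p)*1.180000] = 2.696414
  V(3,2) = exp(-r*dt) * [p*1.180000 + (1-p)*0.000000] = 0.560981
  V(3,3) = exp(-r*dt) * [p*0.000000 + (1-p)*0.000000] = 0.000000
  V(2,0) = exp(-r*dt) * [p*6.384995 + (1-p)*2.696414] = 4.440238
  V(2,1) = exp(-r*dt) * [p*2.696414 + (1-p)*0.560981] = 1.574153
  V(2,2) = exp(-r*dt) * [p*0.560981 + (1-p)*0.000000] = 0.266695
  V(1,0) = exp(-r*dt) * [p*4.440238 + (1-p)*1.574153] = 2.931017
  V(1,1) = exp(-r*dt) * [p*1.574153 + (1-p)*0.266695] = 0.887306
  V(0,0) = exp(-r*dt) * [p*2.931017 + (1-p)*0.887306] = 1.855692


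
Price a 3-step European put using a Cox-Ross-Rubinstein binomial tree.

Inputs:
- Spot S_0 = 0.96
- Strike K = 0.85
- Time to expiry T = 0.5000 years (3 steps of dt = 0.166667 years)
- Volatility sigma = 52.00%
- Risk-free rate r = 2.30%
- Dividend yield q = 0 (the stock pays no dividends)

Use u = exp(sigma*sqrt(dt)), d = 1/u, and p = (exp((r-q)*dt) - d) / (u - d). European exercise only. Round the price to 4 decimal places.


Answer: Price = V(0,0) = 0.0839

Derivation:
dt = T/N = 0.166667
u = exp(sigma*sqrt(dt)) = 1.236505; d = 1/u = 0.808731
p = (exp((r-q)*dt) - d) / (u - d) = 0.456104
Discount per step: exp(-r*dt) = 0.996174
Stock lattice S(k, i) with i counting down-moves:
  k=0: S(0,0) = 0.9600
  k=1: S(1,0) = 1.1870; S(1,1) = 0.7764
  k=2: S(2,0) = 1.4678; S(2,1) = 0.9600; S(2,2) = 0.6279
  k=3: S(3,0) = 1.8149; S(3,1) = 1.1870; S(3,2) = 0.7764; S(3,3) = 0.5078
Terminal payoffs V(N, i) = max(K - S_T, 0):
  V(3,0) = 0.000000; V(3,1) = 0.000000; V(3,2) = 0.073618; V(3,3) = 0.342211
Backward induction: V(k, i) = exp(-r*dt) * [p * V(k+1, i) + (1-p) * V(k+1, i+1)].
  V(2,0) = exp(-r*dt) * [p*0.000000 + (1-p)*0.000000] = 0.000000
  V(2,1) = exp(-r*dt) * [p*0.000000 + (1-p)*0.073618] = 0.039888
  V(2,2) = exp(-r*dt) * [p*0.073618 + (1-p)*0.342211] = 0.218864
  V(1,0) = exp(-r*dt) * [p*0.000000 + (1-p)*0.039888] = 0.021612
  V(1,1) = exp(-r*dt) * [p*0.039888 + (1-p)*0.218864] = 0.136707
  V(0,0) = exp(-r*dt) * [p*0.021612 + (1-p)*0.136707] = 0.083889


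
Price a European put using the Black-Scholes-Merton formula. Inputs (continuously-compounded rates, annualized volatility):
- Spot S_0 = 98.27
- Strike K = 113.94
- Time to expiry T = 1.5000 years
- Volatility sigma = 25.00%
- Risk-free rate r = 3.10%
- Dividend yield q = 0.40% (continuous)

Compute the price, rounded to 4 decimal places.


Answer: Price = 18.8588

Derivation:
d1 = (ln(S/K) + (r - q + 0.5*sigma^2) * T) / (sigma * sqrt(T)) = -0.19784758
d2 = d1 - sigma * sqrt(T) = -0.50403380
exp(-rT) = 0.95456456; exp(-qT) = 0.99401796
P = K * exp(-rT) * N(-d2) - S_0 * exp(-qT) * N(-d1)
N(-d1) = 0.57841784; N(-d2) = 0.69288119
P = 113.9400 * 0.95456456 * 0.69288119 - 98.2700 * 0.99401796 * 0.57841784 = 18.8588


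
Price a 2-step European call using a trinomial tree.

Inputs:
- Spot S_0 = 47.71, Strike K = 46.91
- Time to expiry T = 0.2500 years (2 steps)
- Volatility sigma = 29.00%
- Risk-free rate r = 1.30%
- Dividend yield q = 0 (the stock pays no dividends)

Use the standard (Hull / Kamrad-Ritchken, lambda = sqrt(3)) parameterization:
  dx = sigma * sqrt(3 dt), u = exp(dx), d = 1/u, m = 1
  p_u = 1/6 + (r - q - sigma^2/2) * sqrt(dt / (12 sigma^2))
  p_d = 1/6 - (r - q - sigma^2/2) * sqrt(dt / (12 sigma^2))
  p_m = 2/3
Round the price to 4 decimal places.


dt = T/N = 0.125000; dx = sigma*sqrt(3*dt) = 0.177588
u = exp(dx) = 1.194333; d = 1/u = 0.837287
p_u = 0.156443, p_m = 0.666667, p_d = 0.176890
Discount per step: exp(-r*dt) = 0.998376
Stock lattice S(k, j) with j the centered position index:
  k=0: S(0,+0) = 47.7100
  k=1: S(1,-1) = 39.9470; S(1,+0) = 47.7100; S(1,+1) = 56.9816
  k=2: S(2,-2) = 33.4471; S(2,-1) = 39.9470; S(2,+0) = 47.7100; S(2,+1) = 56.9816; S(2,+2) = 68.0551
Terminal payoffs V(N, j) = max(S_T - K, 0):
  V(2,-2) = 0.000000; V(2,-1) = 0.000000; V(2,+0) = 0.800000; V(2,+1) = 10.071635; V(2,+2) = 21.145057
Backward induction: V(k, j) = exp(-r*dt) * [p_u * V(k+1, j+1) + p_m * V(k+1, j) + p_d * V(k+1, j-1)]
  V(1,-1) = exp(-r*dt) * [p_u*0.800000 + p_m*0.000000 + p_d*0.000000] = 0.124951
  V(1,+0) = exp(-r*dt) * [p_u*10.071635 + p_m*0.800000 + p_d*0.000000] = 2.105544
  V(1,+1) = exp(-r*dt) * [p_u*21.145057 + p_m*10.071635 + p_d*0.800000] = 10.147426
  V(0,+0) = exp(-r*dt) * [p_u*10.147426 + p_m*2.105544 + p_d*0.124951] = 3.008399

Answer: Price = V(0,0) = 3.0084
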